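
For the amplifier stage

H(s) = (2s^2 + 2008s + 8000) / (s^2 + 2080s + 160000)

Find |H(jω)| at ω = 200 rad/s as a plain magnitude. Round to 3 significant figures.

Substitute s = j200:
Numerator: 2(j200)^2 + 2008(j200) + 8000 = -72000 + j401600
Denominator: (j200)^2 + 2080(j200) + 160000 = 120000 + j416000
|N| = √(72000² + 401600²) ≈ 4.08e+05, ∠N ≈ 100.16°
|D| = √(120000² + 416000²) ≈ 4.3296e+05, ∠D ≈ 73.91°
|H| = 4.08e+05 / 4.3296e+05 ≈ 0.94235

0.942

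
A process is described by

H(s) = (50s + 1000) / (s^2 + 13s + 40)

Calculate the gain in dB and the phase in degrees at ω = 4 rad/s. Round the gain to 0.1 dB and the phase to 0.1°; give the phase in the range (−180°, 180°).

Substitute s = j4:
Numerator: 50(j4) + 1000 = 1000 + j200
Denominator: (j4)^2 + 13(j4) + 40 = 24 + j52
|N| = √(1000² + 200²) ≈ 1019.8, ∠N ≈ 11.31°
|D| = √(24² + 52²) ≈ 57.271, ∠D ≈ 65.22°
|H| = 1019.8 / 57.271 ≈ 17.807
Gain = 20 log₁₀(17.807) ≈ 25.01 dB
∠H = 11.31° − 65.22° = -53.91°

25.0 dB, -53.9°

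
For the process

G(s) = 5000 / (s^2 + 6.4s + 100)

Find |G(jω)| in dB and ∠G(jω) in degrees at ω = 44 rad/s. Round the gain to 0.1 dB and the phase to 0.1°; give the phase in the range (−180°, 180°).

At s = jω = j44:
quadratic: (j44)² + 6.4·j44 + 100 = -1836 + j281.6 → |·| ≈ 1857.5, ∠ ≈ 171.28°
|G| = 5000 / 1857.5 ≈ 2.6918
Gain = 20 log₁₀(2.6918) ≈ 8.60 dB
∠G = 0.00° − 171.28° = -171.28°

8.6 dB, -171.3°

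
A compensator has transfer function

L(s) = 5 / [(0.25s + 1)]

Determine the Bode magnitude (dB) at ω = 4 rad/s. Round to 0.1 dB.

At ω = 4 rad/s:
pole (1 + j4·0.25) = 1 + j1 → |·| ≈ 1.4142, ∠ ≈ 45.00°
|L| = 5 · 1 / (1.4142) ≈ 3.5356
Gain = 20 log₁₀(3.5356) ≈ 10.97 dB

11.0 dB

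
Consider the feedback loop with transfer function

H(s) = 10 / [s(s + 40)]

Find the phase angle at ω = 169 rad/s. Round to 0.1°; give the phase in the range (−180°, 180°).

-166.7°

At s = jω = j169:
pole (s+40): 40 + j169 → |·| = √(40²+169²) = √30161 ≈ 173.67, ∠ = arctan(169/40) ≈ 76.68°
pole at origin: |s| = 169, ∠ = 90.00° (in denominator)
∠H = 0.00° − 166.68° = -166.68°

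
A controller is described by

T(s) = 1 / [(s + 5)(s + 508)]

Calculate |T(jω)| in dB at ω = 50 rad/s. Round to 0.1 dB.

-88.2 dB

At s = jω = j50:
pole (s+5): 5 + j50 → |·| = √(5²+50²) = √2525 ≈ 50.249, ∠ = arctan(50/5) ≈ 84.29°
pole (s+508): 508 + j50 → |·| = √(508²+50²) = √260564 ≈ 510.45, ∠ = arctan(50/508) ≈ 5.62°
|T| = 1 / 25650 ≈ 3.8986e-05
Gain = 20 log₁₀(3.8986e-05) ≈ -88.18 dB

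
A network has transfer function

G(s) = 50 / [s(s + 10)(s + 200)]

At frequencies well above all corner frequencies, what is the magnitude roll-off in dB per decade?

Each pole contributes −20 dB/decade at high frequency; each zero contributes +20 dB/decade.
Net: 0 zero(s) − 3 pole(s) → -60 dB/decade.

-60 dB/decade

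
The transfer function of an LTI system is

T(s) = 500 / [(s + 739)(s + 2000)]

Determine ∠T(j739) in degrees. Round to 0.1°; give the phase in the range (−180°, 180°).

-65.3°

At s = jω = j739:
pole (s+739): 739 + j739 → |·| = √(739²+739²) = √1092242 ≈ 1045.1, ∠ = arctan(739/739) ≈ 45.00°
pole (s+2000): 2000 + j739 → |·| = √(2000²+739²) = √4546121 ≈ 2132.2, ∠ = arctan(739/2000) ≈ 20.28°
∠T = 0.00° − 65.28° = -65.28°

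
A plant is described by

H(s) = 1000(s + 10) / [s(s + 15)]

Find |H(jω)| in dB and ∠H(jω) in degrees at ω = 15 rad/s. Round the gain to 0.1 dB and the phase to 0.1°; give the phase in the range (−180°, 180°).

35.1 dB, -78.7°

At s = jω = j15:
zero (s+10): 10 + j15 → |·| = √(10²+15²) = √325 ≈ 18.028, ∠ = arctan(15/10) ≈ 56.31°
pole (s+15): 15 + j15 → |·| = √(15²+15²) = √450 ≈ 21.213, ∠ = arctan(15/15) ≈ 45.00°
pole at origin: |s| = 15, ∠ = 90.00° (in denominator)
|H| = 1000 · 18.028 / 318.19 ≈ 56.658
Gain = 20 log₁₀(56.658) ≈ 35.07 dB
∠H = 56.31° − 135.00° = -78.69°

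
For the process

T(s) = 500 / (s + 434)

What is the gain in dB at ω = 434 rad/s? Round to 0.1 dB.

At s = jω = j434:
pole (s+434): 434 + j434 → |·| = √(434²+434²) = √376712 ≈ 613.77, ∠ = arctan(434/434) ≈ 45.00°
|T| = 500 / 613.77 ≈ 0.81464
Gain = 20 log₁₀(0.81464) ≈ -1.78 dB

-1.8 dB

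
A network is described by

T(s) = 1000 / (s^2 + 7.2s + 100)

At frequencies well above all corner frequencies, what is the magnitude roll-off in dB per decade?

-40 dB/decade

Each pole contributes −20 dB/decade at high frequency; each zero contributes +20 dB/decade.
Net: 0 zero(s) − 2 pole(s) → -40 dB/decade.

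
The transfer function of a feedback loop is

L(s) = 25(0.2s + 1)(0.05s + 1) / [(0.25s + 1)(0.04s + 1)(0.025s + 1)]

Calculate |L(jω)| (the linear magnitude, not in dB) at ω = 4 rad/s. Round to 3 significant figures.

At ω = 4 rad/s:
zero (1 + j4·0.2) = 1 + j0.8 → |·| ≈ 1.2806, ∠ ≈ 38.66°
zero (1 + j4·0.05) = 1 + j0.2 → |·| ≈ 1.0198, ∠ ≈ 11.31°
pole (1 + j4·0.25) = 1 + j1 → |·| ≈ 1.4142, ∠ ≈ 45.00°
pole (1 + j4·0.04) = 1 + j0.16 → |·| ≈ 1.0127, ∠ ≈ 9.09°
pole (1 + j4·0.025) = 1 + j0.1 → |·| ≈ 1.005, ∠ ≈ 5.71°
|L| = 25 · 1.2806 · 1.0198 / (1.4142 · 1.0127 · 1.005) ≈ 22.684

22.7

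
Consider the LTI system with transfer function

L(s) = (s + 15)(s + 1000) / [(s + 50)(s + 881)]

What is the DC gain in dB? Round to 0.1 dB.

L(0) = 1·15·1000 / (50·881) ≈ 0.34052
20 log₁₀(0.34052) ≈ -9.36 dB

-9.4 dB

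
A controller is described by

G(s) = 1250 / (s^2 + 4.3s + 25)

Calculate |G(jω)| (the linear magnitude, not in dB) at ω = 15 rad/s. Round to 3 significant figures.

At s = jω = j15:
quadratic: (j15)² + 4.3·j15 + 25 = -200 + j64.5 → |·| ≈ 210.14, ∠ ≈ 162.13°
|G| = 1250 / 210.14 ≈ 5.9484

5.95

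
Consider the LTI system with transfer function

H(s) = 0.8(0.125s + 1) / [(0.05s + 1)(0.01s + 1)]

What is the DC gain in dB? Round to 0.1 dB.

-1.9 dB

H(0) = 0.8 · 1 / 1 = 0.8
20 log₁₀(0.8) ≈ -1.94 dB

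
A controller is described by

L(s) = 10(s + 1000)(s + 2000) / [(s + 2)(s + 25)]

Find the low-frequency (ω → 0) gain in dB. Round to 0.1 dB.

L(0) = 10·1000·2000 / (2·25) = 4e+05
20 log₁₀(4e+05) ≈ 112.04 dB

112.0 dB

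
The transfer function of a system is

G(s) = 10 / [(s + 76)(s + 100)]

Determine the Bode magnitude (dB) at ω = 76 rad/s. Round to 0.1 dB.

-62.6 dB

At s = jω = j76:
pole (s+76): 76 + j76 → |·| = √(76²+76²) = √11552 ≈ 107.48, ∠ = arctan(76/76) ≈ 45.00°
pole (s+100): 100 + j76 → |·| = √(100²+76²) = √15776 ≈ 125.6, ∠ = arctan(76/100) ≈ 37.23°
|G| = 10 / 13499 ≈ 0.0007408
Gain = 20 log₁₀(0.0007408) ≈ -62.61 dB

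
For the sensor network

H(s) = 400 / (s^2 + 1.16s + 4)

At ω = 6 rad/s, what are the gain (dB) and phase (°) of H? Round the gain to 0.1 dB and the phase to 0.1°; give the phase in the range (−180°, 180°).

At s = jω = j6:
quadratic: (j6)² + 1.16·j6 + 4 = -32 + j6.96 → |·| ≈ 32.748, ∠ ≈ 167.73°
|H| = 400 / 32.748 ≈ 12.214
Gain = 20 log₁₀(12.214) ≈ 21.74 dB
∠H = 0.00° − 167.73° = -167.73°

21.7 dB, -167.7°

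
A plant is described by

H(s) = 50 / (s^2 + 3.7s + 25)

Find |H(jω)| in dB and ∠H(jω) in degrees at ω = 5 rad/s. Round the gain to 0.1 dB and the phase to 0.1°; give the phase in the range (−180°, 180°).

8.6 dB, -90.0°

At s = jω = j5:
quadratic: (j5)² + 3.7·j5 + 25 = 0 + j18.5 → |·| ≈ 18.5, ∠ ≈ 90.00°
|H| = 50 / 18.5 ≈ 2.7027
Gain = 20 log₁₀(2.7027) ≈ 8.64 dB
∠H = 0.00° − 90.00° = -90.00°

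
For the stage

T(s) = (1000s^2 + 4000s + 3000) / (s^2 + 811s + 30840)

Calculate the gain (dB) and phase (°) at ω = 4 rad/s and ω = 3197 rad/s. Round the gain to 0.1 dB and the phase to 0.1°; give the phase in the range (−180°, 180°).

ω = 4: -3.5 dB, 123.1°; ω = 3197: 59.8 dB, 14.2°

Substitute s = j4:
Numerator: 1000(j4)^2 + 4000(j4) + 3000 = -13000 + j16000
Denominator: (j4)^2 + 811(j4) + 30840 = 30824 + j3244
|N| = √(13000² + 16000²) ≈ 20616, ∠N ≈ 129.09°
|D| = √(30824² + 3244²) ≈ 30994, ∠D ≈ 6.01°
|T| = 20616 / 30994 ≈ 0.66516
Gain = 20 log₁₀(0.66516) ≈ -3.54 dB
∠T = 129.09° − 6.01° = 123.08°

Substitute s = j3197:
Numerator: 1000(j3197)^2 + 4000(j3197) + 3000 = -10220806000 + j12788000
Denominator: (j3197)^2 + 811(j3197) + 30840 = -10189969 + j2592767
|N| = √(10220806000² + 12788000²) ≈ 1.0221e+10, ∠N ≈ 179.93°
|D| = √(10189969² + 2592767²) ≈ 1.0515e+07, ∠D ≈ 165.72°
|T| = 1.0221e+10 / 1.0515e+07 ≈ 972.04
Gain = 20 log₁₀(972.04) ≈ 59.75 dB
∠T = 179.93° − 165.72° = 14.21°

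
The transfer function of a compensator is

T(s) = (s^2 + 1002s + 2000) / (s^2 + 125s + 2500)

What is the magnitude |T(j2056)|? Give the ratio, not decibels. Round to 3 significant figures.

Substitute s = j2056:
Numerator: (j2056)^2 + 1002(j2056) + 2000 = -4225136 + j2060112
Denominator: (j2056)^2 + 125(j2056) + 2500 = -4224636 + j257000
|N| = √(4225136² + 2060112²) ≈ 4.7006e+06, ∠N ≈ 154.01°
|D| = √(4224636² + 257000²) ≈ 4.2324e+06, ∠D ≈ 176.52°
|T| = 4.7006e+06 / 4.2324e+06 ≈ 1.1106

1.11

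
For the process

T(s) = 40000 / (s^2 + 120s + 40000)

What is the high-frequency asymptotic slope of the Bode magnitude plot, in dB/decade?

-40 dB/decade

Each pole contributes −20 dB/decade at high frequency; each zero contributes +20 dB/decade.
Net: 0 zero(s) − 2 pole(s) → -40 dB/decade.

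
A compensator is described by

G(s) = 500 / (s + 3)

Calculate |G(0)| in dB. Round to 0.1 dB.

44.4 dB

G(0) = 500 / (3) ≈ 166.67
20 log₁₀(166.67) ≈ 44.44 dB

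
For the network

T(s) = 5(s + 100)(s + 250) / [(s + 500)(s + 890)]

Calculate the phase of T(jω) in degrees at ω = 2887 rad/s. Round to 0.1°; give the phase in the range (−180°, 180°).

20.0°

At s = jω = j2887:
zero (s+100): 100 + j2887 → |·| = √(100²+2887²) = √8344769 ≈ 2888.7, ∠ = arctan(2887/100) ≈ 88.02°
zero (s+250): 250 + j2887 → |·| = √(250²+2887²) = √8397269 ≈ 2897.8, ∠ = arctan(2887/250) ≈ 85.05°
pole (s+500): 500 + j2887 → |·| = √(500²+2887²) = √8584769 ≈ 2930, ∠ = arctan(2887/500) ≈ 80.17°
pole (s+890): 890 + j2887 → |·| = √(890²+2887²) = √9126869 ≈ 3021.1, ∠ = arctan(2887/890) ≈ 72.87°
∠T = 173.07° − 153.04° = 20.03°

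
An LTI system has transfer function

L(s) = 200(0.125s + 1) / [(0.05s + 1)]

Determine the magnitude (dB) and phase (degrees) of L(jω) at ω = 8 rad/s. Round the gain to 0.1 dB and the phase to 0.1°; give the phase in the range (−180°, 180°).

48.4 dB, 23.2°

At ω = 8 rad/s:
zero (1 + j8·0.125) = 1 + j1 → |·| ≈ 1.4142, ∠ ≈ 45.00°
pole (1 + j8·0.05) = 1 + j0.4 → |·| ≈ 1.077, ∠ ≈ 21.80°
|L| = 200 · 1.4142 / (1.077) ≈ 262.62
Gain = 20 log₁₀(262.62) ≈ 48.39 dB
∠L = (45.00°) − (21.80°) = 23.20°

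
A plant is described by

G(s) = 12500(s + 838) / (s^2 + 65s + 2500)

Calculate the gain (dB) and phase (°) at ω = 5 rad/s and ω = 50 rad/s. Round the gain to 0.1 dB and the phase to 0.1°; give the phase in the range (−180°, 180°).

ω = 5: 72.5 dB, -7.1°; ω = 50: 70.2 dB, -86.6°

At s = jω = j5:
zero (s+838): 838 + j5 → |·| = √(838²+5²) = √702269 ≈ 838.01, ∠ = arctan(5/838) ≈ 0.34°
quadratic: (j5)² + 65·j5 + 2500 = 2475 + j325 → |·| ≈ 2496.2, ∠ ≈ 7.48°
|G| = 12500 · 838.01 / 2496.2 ≈ 4196.4
Gain = 20 log₁₀(4196.4) ≈ 72.46 dB
∠G = 0.34° − 7.48° = -7.14°

At s = jω = j50:
zero (s+838): 838 + j50 → |·| = √(838²+50²) = √704744 ≈ 839.49, ∠ = arctan(50/838) ≈ 3.41°
quadratic: (j50)² + 65·j50 + 2500 = 0 + j3250 → |·| ≈ 3250, ∠ ≈ 90.00°
|G| = 12500 · 839.49 / 3250 ≈ 3228.8
Gain = 20 log₁₀(3228.8) ≈ 70.18 dB
∠G = 3.41° − 90.00° = -86.59°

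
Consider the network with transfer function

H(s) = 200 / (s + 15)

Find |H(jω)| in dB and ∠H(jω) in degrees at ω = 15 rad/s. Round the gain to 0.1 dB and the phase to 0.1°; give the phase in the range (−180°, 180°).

19.5 dB, -45.0°

Substitute s = j15:
Numerator: 200 = 200 + j0
Denominator: (j15) + 15 = 15 + j15
|N| = √(200² + 0²) ≈ 200, ∠N ≈ 0.00°
|D| = √(15² + 15²) ≈ 21.213, ∠D ≈ 45.00°
|H| = 200 / 21.213 ≈ 9.4282
Gain = 20 log₁₀(9.4282) ≈ 19.49 dB
∠H = 0.00° − 45.00° = -45.00°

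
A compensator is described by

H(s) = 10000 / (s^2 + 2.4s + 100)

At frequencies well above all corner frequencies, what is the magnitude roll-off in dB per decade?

-40 dB/decade

Each pole contributes −20 dB/decade at high frequency; each zero contributes +20 dB/decade.
Net: 0 zero(s) − 2 pole(s) → -40 dB/decade.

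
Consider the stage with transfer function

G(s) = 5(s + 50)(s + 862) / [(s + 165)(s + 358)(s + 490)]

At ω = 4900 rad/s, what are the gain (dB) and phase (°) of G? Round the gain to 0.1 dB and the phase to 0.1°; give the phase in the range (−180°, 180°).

At s = jω = j4900:
zero (s+50): 50 + j4900 → |·| = √(50²+4900²) = √24012500 ≈ 4900.3, ∠ = arctan(4900/50) ≈ 89.42°
zero (s+862): 862 + j4900 → |·| = √(862²+4900²) = √24753044 ≈ 4975.2, ∠ = arctan(4900/862) ≈ 80.02°
pole (s+165): 165 + j4900 → |·| = √(165²+4900²) = √24037225 ≈ 4902.8, ∠ = arctan(4900/165) ≈ 88.07°
pole (s+358): 358 + j4900 → |·| = √(358²+4900²) = √24138164 ≈ 4913.1, ∠ = arctan(4900/358) ≈ 85.82°
pole (s+490): 490 + j4900 → |·| = √(490²+4900²) = √24250100 ≈ 4924.4, ∠ = arctan(4900/490) ≈ 84.29°
|G| = 5 · 2.438e+07 / 1.1862e+11 ≈ 0.0010277
Gain = 20 log₁₀(0.0010277) ≈ -59.76 dB
∠G = 169.44° − 258.18° = -88.74°

-59.8 dB, -88.7°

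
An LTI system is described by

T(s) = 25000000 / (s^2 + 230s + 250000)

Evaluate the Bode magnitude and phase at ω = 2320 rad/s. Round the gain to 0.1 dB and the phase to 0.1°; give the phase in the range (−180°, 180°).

13.7 dB, -174.1°

At s = jω = j2320:
quadratic: (j2320)² + 230·j2320 + 250000 = -5132400 + j533600 → |·| ≈ 5.1601e+06, ∠ ≈ 174.06°
|T| = 25000000 / 5.1601e+06 ≈ 4.8449
Gain = 20 log₁₀(4.8449) ≈ 13.71 dB
∠T = 0.00° − 174.06° = -174.06°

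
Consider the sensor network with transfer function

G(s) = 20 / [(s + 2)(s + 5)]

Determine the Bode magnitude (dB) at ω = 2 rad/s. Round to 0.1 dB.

At s = jω = j2:
pole (s+2): 2 + j2 → |·| = √(2²+2²) = √8 ≈ 2.8284, ∠ = arctan(2/2) ≈ 45.00°
pole (s+5): 5 + j2 → |·| = √(5²+2²) = √29 ≈ 5.3852, ∠ = arctan(2/5) ≈ 21.80°
|G| = 20 / 15.231 ≈ 1.3131
Gain = 20 log₁₀(1.3131) ≈ 2.37 dB

2.4 dB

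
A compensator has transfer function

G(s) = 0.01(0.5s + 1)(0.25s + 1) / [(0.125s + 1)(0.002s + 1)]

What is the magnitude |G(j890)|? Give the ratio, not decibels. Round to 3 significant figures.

4.36

At ω = 890 rad/s:
zero (1 + j890·0.5) = 1 + j445 → |·| ≈ 445, ∠ ≈ 89.87°
zero (1 + j890·0.25) = 1 + j222.5 → |·| ≈ 222.5, ∠ ≈ 89.74°
pole (1 + j890·0.125) = 1 + j111.25 → |·| ≈ 111.25, ∠ ≈ 89.48°
pole (1 + j890·0.002) = 1 + j1.78 → |·| ≈ 2.0417, ∠ ≈ 60.67°
|G| = 0.01 · 445 · 222.5 / (111.25 · 2.0417) ≈ 4.3591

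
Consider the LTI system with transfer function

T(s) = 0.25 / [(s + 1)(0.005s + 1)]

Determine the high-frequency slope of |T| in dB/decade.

Each pole contributes −20 dB/decade at high frequency; each zero contributes +20 dB/decade.
Net: 0 zero(s) − 2 pole(s) → -40 dB/decade.

-40 dB/decade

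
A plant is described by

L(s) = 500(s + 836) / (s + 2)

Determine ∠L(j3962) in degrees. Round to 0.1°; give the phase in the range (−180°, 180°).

At s = jω = j3962:
zero (s+836): 836 + j3962 → |·| = √(836²+3962²) = √16396340 ≈ 4049.2, ∠ = arctan(3962/836) ≈ 78.09°
pole (s+2): 2 + j3962 → |·| = √(2²+3962²) = √15697448 ≈ 3962, ∠ = arctan(3962/2) ≈ 89.97°
∠L = 78.09° − 89.97° = -11.88°

-11.9°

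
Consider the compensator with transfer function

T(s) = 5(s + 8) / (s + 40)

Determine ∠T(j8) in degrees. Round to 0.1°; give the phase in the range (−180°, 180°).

33.7°

At s = jω = j8:
zero (s+8): 8 + j8 → |·| = √(8²+8²) = √128 ≈ 11.314, ∠ = arctan(8/8) ≈ 45.00°
pole (s+40): 40 + j8 → |·| = √(40²+8²) = √1664 ≈ 40.792, ∠ = arctan(8/40) ≈ 11.31°
∠T = 45.00° − 11.31° = 33.69°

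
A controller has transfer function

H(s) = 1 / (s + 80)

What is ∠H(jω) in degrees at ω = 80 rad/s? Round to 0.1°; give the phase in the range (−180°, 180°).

-45.0°

Substitute s = j80:
Numerator: 1 = 1 + j0
Denominator: (j80) + 80 = 80 + j80
|N| = √(1² + 0²) ≈ 1, ∠N ≈ 0.00°
|D| = √(80² + 80²) ≈ 113.14, ∠D ≈ 45.00°
∠H = 0.00° − 45.00° = -45.00°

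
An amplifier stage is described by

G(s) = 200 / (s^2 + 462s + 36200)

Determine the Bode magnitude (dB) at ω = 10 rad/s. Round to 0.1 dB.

Substitute s = j10:
Numerator: 200 = 200 + j0
Denominator: (j10)^2 + 462(j10) + 36200 = 36100 + j4620
|N| = √(200² + 0²) ≈ 200, ∠N ≈ 0.00°
|D| = √(36100² + 4620²) ≈ 36394, ∠D ≈ 7.29°
|G| = 200 / 36394 ≈ 0.0054954
Gain = 20 log₁₀(0.0054954) ≈ -45.20 dB

-45.2 dB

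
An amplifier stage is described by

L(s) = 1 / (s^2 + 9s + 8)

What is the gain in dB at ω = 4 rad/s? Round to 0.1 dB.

Substitute s = j4:
Numerator: 1 = 1 + j0
Denominator: (j4)^2 + 9(j4) + 8 = -8 + j36
|N| = √(1² + 0²) ≈ 1, ∠N ≈ 0.00°
|D| = √(8² + 36²) ≈ 36.878, ∠D ≈ 102.53°
|L| = 1 / 36.878 ≈ 0.027116
Gain = 20 log₁₀(0.027116) ≈ -31.34 dB

-31.3 dB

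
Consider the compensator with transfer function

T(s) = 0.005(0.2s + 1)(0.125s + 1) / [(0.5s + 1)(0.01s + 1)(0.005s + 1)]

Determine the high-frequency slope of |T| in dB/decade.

-20 dB/decade

Each pole contributes −20 dB/decade at high frequency; each zero contributes +20 dB/decade.
Net: 2 zero(s) − 3 pole(s) → -20 dB/decade.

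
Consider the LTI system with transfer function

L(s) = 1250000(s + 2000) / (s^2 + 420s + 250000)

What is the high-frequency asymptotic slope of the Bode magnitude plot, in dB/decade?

Each pole contributes −20 dB/decade at high frequency; each zero contributes +20 dB/decade.
Net: 1 zero(s) − 2 pole(s) → -20 dB/decade.

-20 dB/decade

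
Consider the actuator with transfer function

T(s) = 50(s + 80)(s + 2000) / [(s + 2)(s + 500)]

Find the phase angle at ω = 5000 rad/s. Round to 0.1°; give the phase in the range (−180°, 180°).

-17.0°

At s = jω = j5000:
zero (s+80): 80 + j5000 → |·| = √(80²+5000²) = √25006400 ≈ 5000.6, ∠ = arctan(5000/80) ≈ 89.08°
zero (s+2000): 2000 + j5000 → |·| = √(2000²+5000²) = √29000000 ≈ 5385.2, ∠ = arctan(5000/2000) ≈ 68.20°
pole (s+2): 2 + j5000 → |·| = √(2²+5000²) = √25000004 ≈ 5000, ∠ = arctan(5000/2) ≈ 89.98°
pole (s+500): 500 + j5000 → |·| = √(500²+5000²) = √25250000 ≈ 5024.9, ∠ = arctan(5000/500) ≈ 84.29°
∠T = 157.28° − 174.27° = -16.99°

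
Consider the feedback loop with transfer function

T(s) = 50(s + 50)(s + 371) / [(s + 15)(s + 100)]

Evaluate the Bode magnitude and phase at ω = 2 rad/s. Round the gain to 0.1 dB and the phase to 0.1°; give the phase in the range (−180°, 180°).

55.8 dB, -6.1°

At s = jω = j2:
zero (s+50): 50 + j2 → |·| = √(50²+2²) = √2504 ≈ 50.04, ∠ = arctan(2/50) ≈ 2.29°
zero (s+371): 371 + j2 → |·| = √(371²+2²) = √137645 ≈ 371.01, ∠ = arctan(2/371) ≈ 0.31°
pole (s+15): 15 + j2 → |·| = √(15²+2²) = √229 ≈ 15.133, ∠ = arctan(2/15) ≈ 7.59°
pole (s+100): 100 + j2 → |·| = √(100²+2²) = √10004 ≈ 100.02, ∠ = arctan(2/100) ≈ 1.15°
|T| = 50 · 18565 / 1513.6 ≈ 613.27
Gain = 20 log₁₀(613.27) ≈ 55.75 dB
∠T = 2.60° − 8.74° = -6.14°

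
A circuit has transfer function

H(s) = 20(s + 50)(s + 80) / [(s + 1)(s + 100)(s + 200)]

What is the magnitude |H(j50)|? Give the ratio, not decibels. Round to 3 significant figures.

At s = jω = j50:
zero (s+50): 50 + j50 → |·| = √(50²+50²) = √5000 ≈ 70.711, ∠ = arctan(50/50) ≈ 45.00°
zero (s+80): 80 + j50 → |·| = √(80²+50²) = √8900 ≈ 94.34, ∠ = arctan(50/80) ≈ 32.01°
pole (s+1): 1 + j50 → |·| = √(1²+50²) = √2501 ≈ 50.01, ∠ = arctan(50/1) ≈ 88.85°
pole (s+100): 100 + j50 → |·| = √(100²+50²) = √12500 ≈ 111.8, ∠ = arctan(50/100) ≈ 26.57°
pole (s+200): 200 + j50 → |·| = √(200²+50²) = √42500 ≈ 206.16, ∠ = arctan(50/200) ≈ 14.04°
|H| = 20 · 6670.9 / 1.1527e+06 ≈ 0.11574

0.116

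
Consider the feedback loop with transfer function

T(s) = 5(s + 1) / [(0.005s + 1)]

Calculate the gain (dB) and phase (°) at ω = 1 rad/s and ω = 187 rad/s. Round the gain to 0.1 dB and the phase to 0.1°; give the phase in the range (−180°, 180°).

At ω = 1 rad/s:
zero (1 + j1·1) = 1 + j1 → |·| ≈ 1.4142, ∠ ≈ 45.00°
pole (1 + j1·0.005) = 1 + j0.005 → |·| ≈ 1, ∠ ≈ 0.29°
|T| = 5 · 1.4142 / (1) ≈ 7.071
Gain = 20 log₁₀(7.071) ≈ 16.99 dB
∠T = (45.00°) − (0.29°) = 44.71°

At ω = 187 rad/s:
zero (1 + j187·1) = 1 + j187 → |·| ≈ 187, ∠ ≈ 89.69°
pole (1 + j187·0.005) = 1 + j0.935 → |·| ≈ 1.369, ∠ ≈ 43.08°
|T| = 5 · 187 / (1.369) ≈ 682.98
Gain = 20 log₁₀(682.98) ≈ 56.69 dB
∠T = (89.69°) − (43.08°) = 46.61°

ω = 1: 17.0 dB, 44.7°; ω = 187: 56.7 dB, 46.6°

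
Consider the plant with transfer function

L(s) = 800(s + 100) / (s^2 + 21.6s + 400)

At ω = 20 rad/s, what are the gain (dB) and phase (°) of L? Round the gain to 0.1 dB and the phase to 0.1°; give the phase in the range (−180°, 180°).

45.5 dB, -78.7°

At s = jω = j20:
zero (s+100): 100 + j20 → |·| = √(100²+20²) = √10400 ≈ 101.98, ∠ = arctan(20/100) ≈ 11.31°
quadratic: (j20)² + 21.6·j20 + 400 = 0 + j432 → |·| ≈ 432, ∠ ≈ 90.00°
|L| = 800 · 101.98 / 432 ≈ 188.85
Gain = 20 log₁₀(188.85) ≈ 45.52 dB
∠L = 11.31° − 90.00° = -78.69°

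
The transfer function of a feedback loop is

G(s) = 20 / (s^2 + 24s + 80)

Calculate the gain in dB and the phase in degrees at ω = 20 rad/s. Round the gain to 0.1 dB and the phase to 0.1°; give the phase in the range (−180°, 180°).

Substitute s = j20:
Numerator: 20 = 20 + j0
Denominator: (j20)^2 + 24(j20) + 80 = -320 + j480
|N| = √(20² + 0²) ≈ 20, ∠N ≈ 0.00°
|D| = √(320² + 480²) ≈ 576.89, ∠D ≈ 123.69°
|G| = 20 / 576.89 ≈ 0.034669
Gain = 20 log₁₀(0.034669) ≈ -29.20 dB
∠G = 0.00° − 123.69° = -123.69°

-29.2 dB, -123.7°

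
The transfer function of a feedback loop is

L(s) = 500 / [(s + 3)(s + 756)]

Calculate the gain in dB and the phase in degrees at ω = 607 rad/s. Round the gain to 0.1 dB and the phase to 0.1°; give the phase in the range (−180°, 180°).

At s = jω = j607:
pole (s+3): 3 + j607 → |·| = √(3²+607²) = √368458 ≈ 607.01, ∠ = arctan(607/3) ≈ 89.72°
pole (s+756): 756 + j607 → |·| = √(756²+607²) = √939985 ≈ 969.53, ∠ = arctan(607/756) ≈ 38.76°
|L| = 500 / 5.8851e+05 ≈ 0.0008496
Gain = 20 log₁₀(0.0008496) ≈ -61.42 dB
∠L = 0.00° − 128.48° = -128.48°

-61.4 dB, -128.5°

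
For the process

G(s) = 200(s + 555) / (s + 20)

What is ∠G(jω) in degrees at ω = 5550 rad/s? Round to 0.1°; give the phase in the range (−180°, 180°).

At s = jω = j5550:
zero (s+555): 555 + j5550 → |·| = √(555²+5550²) = √31110525 ≈ 5577.7, ∠ = arctan(5550/555) ≈ 84.29°
pole (s+20): 20 + j5550 → |·| = √(20²+5550²) = √30802900 ≈ 5550, ∠ = arctan(5550/20) ≈ 89.79°
∠G = 84.29° − 89.79° = -5.50°

-5.5°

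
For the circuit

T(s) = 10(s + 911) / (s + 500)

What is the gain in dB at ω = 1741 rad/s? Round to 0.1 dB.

At s = jω = j1741:
zero (s+911): 911 + j1741 → |·| = √(911²+1741²) = √3861002 ≈ 1964.9, ∠ = arctan(1741/911) ≈ 62.38°
pole (s+500): 500 + j1741 → |·| = √(500²+1741²) = √3281081 ≈ 1811.4, ∠ = arctan(1741/500) ≈ 73.98°
|T| = 10 · 1964.9 / 1811.4 ≈ 10.847
Gain = 20 log₁₀(10.847) ≈ 20.71 dB

20.7 dB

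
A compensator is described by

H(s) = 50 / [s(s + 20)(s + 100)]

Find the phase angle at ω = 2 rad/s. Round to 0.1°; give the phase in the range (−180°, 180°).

At s = jω = j2:
pole (s+20): 20 + j2 → |·| = √(20²+2²) = √404 ≈ 20.1, ∠ = arctan(2/20) ≈ 5.71°
pole (s+100): 100 + j2 → |·| = √(100²+2²) = √10004 ≈ 100.02, ∠ = arctan(2/100) ≈ 1.15°
pole at origin: |s| = 2, ∠ = 90.00° (in denominator)
∠H = 0.00° − 96.86° = -96.86°

-96.9°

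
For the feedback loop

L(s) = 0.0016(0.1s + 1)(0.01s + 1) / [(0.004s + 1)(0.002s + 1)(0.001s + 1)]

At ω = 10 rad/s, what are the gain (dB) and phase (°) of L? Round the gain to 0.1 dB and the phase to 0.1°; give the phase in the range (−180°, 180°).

-52.9 dB, 46.7°

At ω = 10 rad/s:
zero (1 + j10·0.1) = 1 + j1 → |·| ≈ 1.4142, ∠ ≈ 45.00°
zero (1 + j10·0.01) = 1 + j0.1 → |·| ≈ 1.005, ∠ ≈ 5.71°
pole (1 + j10·0.004) = 1 + j0.04 → |·| ≈ 1.0008, ∠ ≈ 2.29°
pole (1 + j10·0.002) = 1 + j0.02 → |·| ≈ 1.0002, ∠ ≈ 1.15°
pole (1 + j10·0.001) = 1 + j0.01 → |·| ≈ 1, ∠ ≈ 0.57°
|L| = 0.0016 · 1.4142 · 1.005 / (1.0008 · 1.0002 · 1) ≈ 0.0022718
Gain = 20 log₁₀(0.0022718) ≈ -52.87 dB
∠L = (45.00° + 5.71°) − (2.29° + 1.15° + 0.57°) = 46.70°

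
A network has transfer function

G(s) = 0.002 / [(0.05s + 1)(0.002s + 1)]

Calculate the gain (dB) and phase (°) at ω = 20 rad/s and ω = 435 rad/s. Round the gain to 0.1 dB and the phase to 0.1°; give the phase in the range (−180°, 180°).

At ω = 20 rad/s:
pole (1 + j20·0.05) = 1 + j1 → |·| ≈ 1.4142, ∠ ≈ 45.00°
pole (1 + j20·0.002) = 1 + j0.04 → |·| ≈ 1.0008, ∠ ≈ 2.29°
|G| = 0.002 · 1 / (1.4142 · 1.0008) ≈ 0.0014131
Gain = 20 log₁₀(0.0014131) ≈ -57.00 dB
∠G = (0°) − (45.00° + 2.29°) = -47.29°

At ω = 435 rad/s:
pole (1 + j435·0.05) = 1 + j21.75 → |·| ≈ 21.773, ∠ ≈ 87.37°
pole (1 + j435·0.002) = 1 + j0.87 → |·| ≈ 1.3255, ∠ ≈ 41.02°
|G| = 0.002 · 1 / (21.773 · 1.3255) ≈ 6.93e-05
Gain = 20 log₁₀(6.93e-05) ≈ -83.19 dB
∠G = (0°) − (87.37° + 41.02°) = -128.39°

ω = 20: -57.0 dB, -47.3°; ω = 435: -83.2 dB, -128.4°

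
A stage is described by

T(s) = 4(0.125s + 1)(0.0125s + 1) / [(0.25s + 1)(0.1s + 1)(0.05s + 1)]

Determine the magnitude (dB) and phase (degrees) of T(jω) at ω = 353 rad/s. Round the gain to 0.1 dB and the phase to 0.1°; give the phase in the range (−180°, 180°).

At ω = 353 rad/s:
zero (1 + j353·0.125) = 1 + j44.125 → |·| ≈ 44.136, ∠ ≈ 88.70°
zero (1 + j353·0.0125) = 1 + j4.4125 → |·| ≈ 4.5244, ∠ ≈ 77.23°
pole (1 + j353·0.25) = 1 + j88.25 → |·| ≈ 88.256, ∠ ≈ 89.35°
pole (1 + j353·0.1) = 1 + j35.3 → |·| ≈ 35.314, ∠ ≈ 88.38°
pole (1 + j353·0.05) = 1 + j17.65 → |·| ≈ 17.678, ∠ ≈ 86.76°
|T| = 4 · 44.136 · 4.5244 / (88.256 · 35.314 · 17.678) ≈ 0.014497
Gain = 20 log₁₀(0.014497) ≈ -36.77 dB
∠T = (88.70° + 77.23°) − (89.35° + 88.38° + 86.76°) = -98.56°

-36.8 dB, -98.6°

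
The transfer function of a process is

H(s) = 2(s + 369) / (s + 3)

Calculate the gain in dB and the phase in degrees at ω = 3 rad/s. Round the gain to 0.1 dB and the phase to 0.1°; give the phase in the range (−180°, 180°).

At s = jω = j3:
zero (s+369): 369 + j3 → |·| = √(369²+3²) = √136170 ≈ 369.01, ∠ = arctan(3/369) ≈ 0.47°
pole (s+3): 3 + j3 → |·| = √(3²+3²) = √18 ≈ 4.2426, ∠ = arctan(3/3) ≈ 45.00°
|H| = 2 · 369.01 / 4.2426 ≈ 173.95
Gain = 20 log₁₀(173.95) ≈ 44.81 dB
∠H = 0.47° − 45.00° = -44.53°

44.8 dB, -44.5°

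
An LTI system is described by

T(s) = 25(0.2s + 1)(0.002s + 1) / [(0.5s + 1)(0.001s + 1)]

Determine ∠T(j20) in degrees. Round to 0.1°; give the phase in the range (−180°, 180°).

At ω = 20 rad/s:
zero (1 + j20·0.2) = 1 + j4 → |·| ≈ 4.1231, ∠ ≈ 75.96°
zero (1 + j20·0.002) = 1 + j0.04 → |·| ≈ 1.0008, ∠ ≈ 2.29°
pole (1 + j20·0.5) = 1 + j10 → |·| ≈ 10.05, ∠ ≈ 84.29°
pole (1 + j20·0.001) = 1 + j0.02 → |·| ≈ 1.0002, ∠ ≈ 1.15°
∠T = (75.96° + 2.29°) − (84.29° + 1.15°) = -7.19°

-7.2°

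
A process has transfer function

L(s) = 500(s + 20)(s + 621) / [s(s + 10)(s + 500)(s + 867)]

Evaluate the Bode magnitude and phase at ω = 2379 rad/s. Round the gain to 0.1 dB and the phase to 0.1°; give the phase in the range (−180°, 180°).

At s = jω = j2379:
zero (s+20): 20 + j2379 → |·| = √(20²+2379²) = √5660041 ≈ 2379.1, ∠ = arctan(2379/20) ≈ 89.52°
zero (s+621): 621 + j2379 → |·| = √(621²+2379²) = √6045282 ≈ 2458.7, ∠ = arctan(2379/621) ≈ 75.37°
pole (s+10): 10 + j2379 → |·| = √(10²+2379²) = √5659741 ≈ 2379, ∠ = arctan(2379/10) ≈ 89.76°
pole (s+500): 500 + j2379 → |·| = √(500²+2379²) = √5909641 ≈ 2431, ∠ = arctan(2379/500) ≈ 78.13°
pole (s+867): 867 + j2379 → |·| = √(867²+2379²) = √6411330 ≈ 2532.1, ∠ = arctan(2379/867) ≈ 69.98°
pole at origin: |s| = 2379, ∠ = 90.00° (in denominator)
|L| = 500 · 5.8495e+06 / 3.4838e+13 ≈ 8.3953e-05
Gain = 20 log₁₀(8.3953e-05) ≈ -81.52 dB
∠L = 164.89° − 327.87° = -162.98°

-81.5 dB, -163.0°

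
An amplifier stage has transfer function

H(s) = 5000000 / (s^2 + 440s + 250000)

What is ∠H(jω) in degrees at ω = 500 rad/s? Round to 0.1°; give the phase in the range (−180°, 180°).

At s = jω = j500:
quadratic: (j500)² + 440·j500 + 250000 = 0 + j220000 → |·| ≈ 2.2e+05, ∠ ≈ 90.00°
∠H = 0.00° − 90.00° = -90.00°

-90.0°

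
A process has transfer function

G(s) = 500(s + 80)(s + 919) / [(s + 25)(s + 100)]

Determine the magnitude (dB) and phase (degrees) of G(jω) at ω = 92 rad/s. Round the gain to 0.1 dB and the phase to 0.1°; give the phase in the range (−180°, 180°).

At s = jω = j92:
zero (s+80): 80 + j92 → |·| = √(80²+92²) = √14864 ≈ 121.92, ∠ = arctan(92/80) ≈ 48.99°
zero (s+919): 919 + j92 → |·| = √(919²+92²) = √853025 ≈ 923.59, ∠ = arctan(92/919) ≈ 5.72°
pole (s+25): 25 + j92 → |·| = √(25²+92²) = √9089 ≈ 95.336, ∠ = arctan(92/25) ≈ 74.80°
pole (s+100): 100 + j92 → |·| = √(100²+92²) = √18464 ≈ 135.88, ∠ = arctan(92/100) ≈ 42.61°
|G| = 500 · 1.126e+05 / 12954 ≈ 4346.1
Gain = 20 log₁₀(4346.1) ≈ 72.76 dB
∠G = 54.71° − 117.41° = -62.70°

72.8 dB, -62.7°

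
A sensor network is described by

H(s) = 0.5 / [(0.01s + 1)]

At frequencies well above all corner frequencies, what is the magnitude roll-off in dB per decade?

-20 dB/decade

Each pole contributes −20 dB/decade at high frequency; each zero contributes +20 dB/decade.
Net: 0 zero(s) − 1 pole(s) → -20 dB/decade.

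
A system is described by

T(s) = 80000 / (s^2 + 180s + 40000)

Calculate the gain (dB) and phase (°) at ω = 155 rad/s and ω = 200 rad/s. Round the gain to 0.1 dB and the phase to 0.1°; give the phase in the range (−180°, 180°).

At s = jω = j155:
quadratic: (j155)² + 180·j155 + 40000 = 15975 + j27900 → |·| ≈ 32150, ∠ ≈ 60.21°
|T| = 80000 / 32150 ≈ 2.4883
Gain = 20 log₁₀(2.4883) ≈ 7.92 dB
∠T = 0.00° − 60.21° = -60.21°

At s = jω = j200:
quadratic: (j200)² + 180·j200 + 40000 = 0 + j36000 → |·| ≈ 36000, ∠ ≈ 90.00°
|T| = 80000 / 36000 ≈ 2.2222
Gain = 20 log₁₀(2.2222) ≈ 6.94 dB
∠T = 0.00° − 90.00° = -90.00°

ω = 155: 7.9 dB, -60.2°; ω = 200: 6.9 dB, -90.0°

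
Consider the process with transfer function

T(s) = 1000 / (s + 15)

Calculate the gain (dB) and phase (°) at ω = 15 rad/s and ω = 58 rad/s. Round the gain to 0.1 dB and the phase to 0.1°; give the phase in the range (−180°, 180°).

ω = 15: 33.5 dB, -45.0°; ω = 58: 24.5 dB, -75.5°

At s = jω = j15:
pole (s+15): 15 + j15 → |·| = √(15²+15²) = √450 ≈ 21.213, ∠ = arctan(15/15) ≈ 45.00°
|T| = 1000 / 21.213 ≈ 47.141
Gain = 20 log₁₀(47.141) ≈ 33.47 dB
∠T = 0.00° − 45.00° = -45.00°

At s = jω = j58:
pole (s+15): 15 + j58 → |·| = √(15²+58²) = √3589 ≈ 59.908, ∠ = arctan(58/15) ≈ 75.50°
|T| = 1000 / 59.908 ≈ 16.692
Gain = 20 log₁₀(16.692) ≈ 24.45 dB
∠T = 0.00° − 75.50° = -75.50°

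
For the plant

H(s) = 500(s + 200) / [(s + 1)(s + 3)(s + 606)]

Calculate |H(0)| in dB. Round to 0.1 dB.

H(0) = 500·200 / (1·3·606) ≈ 55.006
20 log₁₀(55.006) ≈ 34.81 dB

34.8 dB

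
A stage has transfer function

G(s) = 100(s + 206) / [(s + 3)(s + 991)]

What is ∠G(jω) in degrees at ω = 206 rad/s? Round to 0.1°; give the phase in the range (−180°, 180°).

At s = jω = j206:
zero (s+206): 206 + j206 → |·| = √(206²+206²) = √84872 ≈ 291.33, ∠ = arctan(206/206) ≈ 45.00°
pole (s+3): 3 + j206 → |·| = √(3²+206²) = √42445 ≈ 206.02, ∠ = arctan(206/3) ≈ 89.17°
pole (s+991): 991 + j206 → |·| = √(991²+206²) = √1024517 ≈ 1012.2, ∠ = arctan(206/991) ≈ 11.74°
∠G = 45.00° − 100.91° = -55.91°

-55.9°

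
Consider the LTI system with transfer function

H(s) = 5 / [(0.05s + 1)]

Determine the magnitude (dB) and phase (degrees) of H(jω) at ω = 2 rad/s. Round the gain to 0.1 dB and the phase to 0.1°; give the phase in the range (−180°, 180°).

At ω = 2 rad/s:
pole (1 + j2·0.05) = 1 + j0.1 → |·| ≈ 1.005, ∠ ≈ 5.71°
|H| = 5 · 1 / (1.005) ≈ 4.9751
Gain = 20 log₁₀(4.9751) ≈ 13.94 dB
∠H = (0°) − (5.71°) = -5.71°

13.9 dB, -5.7°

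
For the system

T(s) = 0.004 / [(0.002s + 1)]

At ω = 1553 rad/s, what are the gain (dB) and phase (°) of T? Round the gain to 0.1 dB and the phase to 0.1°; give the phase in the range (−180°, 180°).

-58.2 dB, -72.2°

At ω = 1553 rad/s:
pole (1 + j1553·0.002) = 1 + j3.106 → |·| ≈ 3.263, ∠ ≈ 72.15°
|T| = 0.004 · 1 / (3.263) ≈ 0.0012259
Gain = 20 log₁₀(0.0012259) ≈ -58.23 dB
∠T = (0°) − (72.15°) = -72.15°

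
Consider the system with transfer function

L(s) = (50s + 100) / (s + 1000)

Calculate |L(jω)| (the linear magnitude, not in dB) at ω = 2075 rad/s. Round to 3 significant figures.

45.0

Substitute s = j2075:
Numerator: 50(j2075) + 100 = 100 + j103750
Denominator: (j2075) + 1000 = 1000 + j2075
|N| = √(100² + 103750²) ≈ 1.0375e+05, ∠N ≈ 89.94°
|D| = √(1000² + 2075²) ≈ 2303.4, ∠D ≈ 64.27°
|L| = 1.0375e+05 / 2303.4 ≈ 45.042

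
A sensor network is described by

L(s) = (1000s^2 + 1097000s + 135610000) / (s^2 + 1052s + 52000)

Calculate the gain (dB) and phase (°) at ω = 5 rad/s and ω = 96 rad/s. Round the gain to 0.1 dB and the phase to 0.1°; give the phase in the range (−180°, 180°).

Substitute s = j5:
Numerator: 1000(j5)^2 + 1097000(j5) + 135610000 = 135585000 + j5485000
Denominator: (j5)^2 + 1052(j5) + 52000 = 51975 + j5260
|N| = √(135585000² + 5485000²) ≈ 1.357e+08, ∠N ≈ 2.32°
|D| = √(51975² + 5260²) ≈ 52240, ∠D ≈ 5.78°
|L| = 1.357e+08 / 52240 ≈ 2597.6
Gain = 20 log₁₀(2597.6) ≈ 68.29 dB
∠L = 2.32° − 5.78° = -3.46°

Substitute s = j96:
Numerator: 1000(j96)^2 + 1097000(j96) + 135610000 = 126394000 + j105312000
Denominator: (j96)^2 + 1052(j96) + 52000 = 42784 + j100992
|N| = √(126394000² + 105312000²) ≈ 1.6452e+08, ∠N ≈ 39.80°
|D| = √(42784² + 100992²) ≈ 1.0968e+05, ∠D ≈ 67.04°
|L| = 1.6452e+08 / 1.0968e+05 ≈ 1500
Gain = 20 log₁₀(1500) ≈ 63.52 dB
∠L = 39.80° − 67.04° = -27.24°

ω = 5: 68.3 dB, -3.5°; ω = 96: 63.5 dB, -27.2°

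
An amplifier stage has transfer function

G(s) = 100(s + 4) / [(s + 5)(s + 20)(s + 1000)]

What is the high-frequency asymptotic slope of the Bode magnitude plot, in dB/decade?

Each pole contributes −20 dB/decade at high frequency; each zero contributes +20 dB/decade.
Net: 1 zero(s) − 3 pole(s) → -40 dB/decade.

-40 dB/decade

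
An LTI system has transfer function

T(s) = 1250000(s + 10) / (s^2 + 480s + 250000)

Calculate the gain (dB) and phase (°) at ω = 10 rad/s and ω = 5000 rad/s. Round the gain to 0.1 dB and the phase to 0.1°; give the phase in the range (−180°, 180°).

ω = 10: 37.0 dB, 43.9°; ω = 5000: 48.0 dB, -84.6°

At s = jω = j10:
zero (s+10): 10 + j10 → |·| = √(10²+10²) = √200 ≈ 14.142, ∠ = arctan(10/10) ≈ 45.00°
quadratic: (j10)² + 480·j10 + 250000 = 249900 + j4800 → |·| ≈ 2.4995e+05, ∠ ≈ 1.10°
|T| = 1250000 · 14.142 / 2.4995e+05 ≈ 70.724
Gain = 20 log₁₀(70.724) ≈ 36.99 dB
∠T = 45.00° − 1.10° = 43.90°

At s = jω = j5000:
zero (s+10): 10 + j5000 → |·| = √(10²+5000²) = √25000100 ≈ 5000, ∠ = arctan(5000/10) ≈ 89.89°
quadratic: (j5000)² + 480·j5000 + 250000 = -24750000 + j2400000 → |·| ≈ 2.4866e+07, ∠ ≈ 174.46°
|T| = 1250000 · 5000 / 2.4866e+07 ≈ 251.35
Gain = 20 log₁₀(251.35) ≈ 48.01 dB
∠T = 89.89° − 174.46° = -84.57°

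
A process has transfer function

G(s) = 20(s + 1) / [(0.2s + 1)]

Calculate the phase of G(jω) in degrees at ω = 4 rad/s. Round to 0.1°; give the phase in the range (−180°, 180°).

37.3°

At ω = 4 rad/s:
zero (1 + j4·1) = 1 + j4 → |·| ≈ 4.1231, ∠ ≈ 75.96°
pole (1 + j4·0.2) = 1 + j0.8 → |·| ≈ 1.2806, ∠ ≈ 38.66°
∠G = (75.96°) − (38.66°) = 37.30°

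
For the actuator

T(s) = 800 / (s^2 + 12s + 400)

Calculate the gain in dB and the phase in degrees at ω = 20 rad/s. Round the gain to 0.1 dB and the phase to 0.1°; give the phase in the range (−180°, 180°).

At s = jω = j20:
quadratic: (j20)² + 12·j20 + 400 = 0 + j240 → |·| ≈ 240, ∠ ≈ 90.00°
|T| = 800 / 240 ≈ 3.3333
Gain = 20 log₁₀(3.3333) ≈ 10.46 dB
∠T = 0.00° − 90.00° = -90.00°

10.5 dB, -90.0°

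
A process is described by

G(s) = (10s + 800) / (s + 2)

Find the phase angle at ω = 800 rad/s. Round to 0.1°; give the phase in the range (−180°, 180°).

Substitute s = j800:
Numerator: 10(j800) + 800 = 800 + j8000
Denominator: (j800) + 2 = 2 + j800
|N| = √(800² + 8000²) ≈ 8039.9, ∠N ≈ 84.29°
|D| = √(2² + 800²) ≈ 800, ∠D ≈ 89.86°
∠G = 84.29° − 89.86° = -5.57°

-5.6°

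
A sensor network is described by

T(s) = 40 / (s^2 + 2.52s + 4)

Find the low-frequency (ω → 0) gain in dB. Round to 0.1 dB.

T(0) = 40 / 4 = 10
20 log₁₀(10) ≈ 20.00 dB

20.0 dB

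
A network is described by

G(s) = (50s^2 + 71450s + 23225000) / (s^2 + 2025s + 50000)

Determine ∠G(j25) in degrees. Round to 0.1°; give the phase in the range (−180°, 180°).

Substitute s = j25:
Numerator: 50(j25)^2 + 71450(j25) + 23225000 = 23193750 + j1786250
Denominator: (j25)^2 + 2025(j25) + 50000 = 49375 + j50625
|N| = √(23193750² + 1786250²) ≈ 2.3262e+07, ∠N ≈ 4.40°
|D| = √(49375² + 50625²) ≈ 70716, ∠D ≈ 45.72°
∠G = 4.40° − 45.72° = -41.32°

-41.3°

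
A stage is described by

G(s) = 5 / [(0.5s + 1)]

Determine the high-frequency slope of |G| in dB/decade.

Each pole contributes −20 dB/decade at high frequency; each zero contributes +20 dB/decade.
Net: 0 zero(s) − 1 pole(s) → -20 dB/decade.

-20 dB/decade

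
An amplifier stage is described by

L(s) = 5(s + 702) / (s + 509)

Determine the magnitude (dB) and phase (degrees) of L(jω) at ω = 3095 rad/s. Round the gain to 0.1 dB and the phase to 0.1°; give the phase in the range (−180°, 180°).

At s = jω = j3095:
zero (s+702): 702 + j3095 → |·| = √(702²+3095²) = √10071829 ≈ 3173.6, ∠ = arctan(3095/702) ≈ 77.22°
pole (s+509): 509 + j3095 → |·| = √(509²+3095²) = √9838106 ≈ 3136.6, ∠ = arctan(3095/509) ≈ 80.66°
|L| = 5 · 3173.6 / 3136.6 ≈ 5.059
Gain = 20 log₁₀(5.059) ≈ 14.08 dB
∠L = 77.22° − 80.66° = -3.44°

14.1 dB, -3.4°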